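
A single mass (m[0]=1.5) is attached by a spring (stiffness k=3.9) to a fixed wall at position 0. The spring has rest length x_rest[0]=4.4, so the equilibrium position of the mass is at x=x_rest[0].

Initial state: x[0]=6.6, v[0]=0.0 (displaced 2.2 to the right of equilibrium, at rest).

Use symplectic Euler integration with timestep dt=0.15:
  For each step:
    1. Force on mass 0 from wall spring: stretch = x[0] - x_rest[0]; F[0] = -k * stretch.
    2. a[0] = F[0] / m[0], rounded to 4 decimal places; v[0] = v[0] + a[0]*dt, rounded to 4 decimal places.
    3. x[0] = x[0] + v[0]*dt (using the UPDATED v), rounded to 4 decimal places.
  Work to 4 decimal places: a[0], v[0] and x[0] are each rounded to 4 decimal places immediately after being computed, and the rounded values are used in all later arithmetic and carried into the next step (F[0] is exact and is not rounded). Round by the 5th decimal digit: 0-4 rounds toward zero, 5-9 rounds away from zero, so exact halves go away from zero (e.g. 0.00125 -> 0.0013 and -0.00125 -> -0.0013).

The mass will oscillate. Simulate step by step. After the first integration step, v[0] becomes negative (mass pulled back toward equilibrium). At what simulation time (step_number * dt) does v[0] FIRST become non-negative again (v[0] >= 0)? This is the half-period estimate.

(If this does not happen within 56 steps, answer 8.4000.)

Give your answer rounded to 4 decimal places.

Answer: 1.9500

Derivation:
Step 0: x=[6.6000] v=[0.0000]
Step 1: x=[6.4713] v=[-0.8580]
Step 2: x=[6.2214] v=[-1.6658]
Step 3: x=[5.8650] v=[-2.3761]
Step 4: x=[5.4229] v=[-2.9475]
Step 5: x=[4.9209] v=[-3.3464]
Step 6: x=[4.3885] v=[-3.5495]
Step 7: x=[3.8568] v=[-3.5450]
Step 8: x=[3.3568] v=[-3.3332]
Step 9: x=[2.9178] v=[-2.9264]
Step 10: x=[2.5656] v=[-2.3483]
Step 11: x=[2.3207] v=[-1.6329]
Step 12: x=[2.1974] v=[-0.8220]
Step 13: x=[2.2030] v=[0.0370]
First v>=0 after going negative at step 13, time=1.9500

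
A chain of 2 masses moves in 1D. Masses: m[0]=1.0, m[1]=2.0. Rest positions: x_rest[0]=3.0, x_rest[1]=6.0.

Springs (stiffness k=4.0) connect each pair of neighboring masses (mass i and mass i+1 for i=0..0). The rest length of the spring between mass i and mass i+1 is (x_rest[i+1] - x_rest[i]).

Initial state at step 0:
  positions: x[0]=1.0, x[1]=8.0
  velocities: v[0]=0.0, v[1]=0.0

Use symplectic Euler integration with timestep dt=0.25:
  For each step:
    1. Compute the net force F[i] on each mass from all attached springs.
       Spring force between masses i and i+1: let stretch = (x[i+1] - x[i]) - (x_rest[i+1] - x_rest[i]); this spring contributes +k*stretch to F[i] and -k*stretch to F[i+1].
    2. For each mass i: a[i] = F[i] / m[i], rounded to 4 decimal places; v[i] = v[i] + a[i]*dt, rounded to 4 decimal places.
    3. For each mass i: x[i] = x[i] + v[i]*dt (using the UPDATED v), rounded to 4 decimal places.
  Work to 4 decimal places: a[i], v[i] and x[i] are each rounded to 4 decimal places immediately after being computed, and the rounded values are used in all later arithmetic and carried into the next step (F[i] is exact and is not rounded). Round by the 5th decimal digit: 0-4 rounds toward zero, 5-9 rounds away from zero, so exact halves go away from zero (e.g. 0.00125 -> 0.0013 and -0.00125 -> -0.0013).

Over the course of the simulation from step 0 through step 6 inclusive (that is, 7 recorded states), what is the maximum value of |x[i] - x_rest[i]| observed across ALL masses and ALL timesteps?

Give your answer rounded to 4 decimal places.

Answer: 3.3577

Derivation:
Step 0: x=[1.0000 8.0000] v=[0.0000 0.0000]
Step 1: x=[2.0000 7.5000] v=[4.0000 -2.0000]
Step 2: x=[3.6250 6.6875] v=[6.5000 -3.2500]
Step 3: x=[5.2656 5.8672] v=[6.5625 -3.2813]
Step 4: x=[6.3066 5.3467] v=[4.1641 -2.0821]
Step 5: x=[6.3577 5.3212] v=[0.2042 -0.1022]
Step 6: x=[5.3996 5.8002] v=[-3.8323 1.9161]
Max displacement = 3.3577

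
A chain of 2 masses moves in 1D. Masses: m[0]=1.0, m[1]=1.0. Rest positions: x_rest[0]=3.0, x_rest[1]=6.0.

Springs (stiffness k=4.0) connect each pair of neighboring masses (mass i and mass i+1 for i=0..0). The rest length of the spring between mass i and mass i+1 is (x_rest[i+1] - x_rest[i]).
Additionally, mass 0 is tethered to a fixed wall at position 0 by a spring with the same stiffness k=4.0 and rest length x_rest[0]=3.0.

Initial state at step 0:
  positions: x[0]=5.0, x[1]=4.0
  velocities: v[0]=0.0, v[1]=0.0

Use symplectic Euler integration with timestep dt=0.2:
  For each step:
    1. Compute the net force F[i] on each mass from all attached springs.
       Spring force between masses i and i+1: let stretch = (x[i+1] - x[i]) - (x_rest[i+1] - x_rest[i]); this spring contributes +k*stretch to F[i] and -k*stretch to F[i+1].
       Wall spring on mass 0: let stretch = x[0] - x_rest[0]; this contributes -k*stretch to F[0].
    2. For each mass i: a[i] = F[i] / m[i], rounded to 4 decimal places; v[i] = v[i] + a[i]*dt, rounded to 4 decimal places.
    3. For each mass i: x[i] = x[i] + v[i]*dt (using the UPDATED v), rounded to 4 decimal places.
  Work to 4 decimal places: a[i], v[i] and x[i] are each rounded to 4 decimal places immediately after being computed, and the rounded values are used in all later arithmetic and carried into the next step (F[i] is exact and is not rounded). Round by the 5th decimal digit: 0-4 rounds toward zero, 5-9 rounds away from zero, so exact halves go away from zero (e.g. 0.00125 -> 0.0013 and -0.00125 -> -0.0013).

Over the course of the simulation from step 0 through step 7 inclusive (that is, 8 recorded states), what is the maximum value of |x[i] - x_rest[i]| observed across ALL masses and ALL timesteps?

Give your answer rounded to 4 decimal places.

Answer: 2.5881

Derivation:
Step 0: x=[5.0000 4.0000] v=[0.0000 0.0000]
Step 1: x=[4.0400 4.6400] v=[-4.8000 3.2000]
Step 2: x=[2.5296 5.6640] v=[-7.5520 5.1200]
Step 3: x=[1.1160 6.6665] v=[-7.0682 5.0125]
Step 4: x=[0.4119 7.2609] v=[-3.5206 2.9721]
Step 5: x=[0.7377 7.2395] v=[1.6291 -0.1071]
Step 6: x=[1.9858 6.6578] v=[6.2404 -2.9085]
Step 7: x=[3.6637 5.8086] v=[8.3894 -4.2461]
Max displacement = 2.5881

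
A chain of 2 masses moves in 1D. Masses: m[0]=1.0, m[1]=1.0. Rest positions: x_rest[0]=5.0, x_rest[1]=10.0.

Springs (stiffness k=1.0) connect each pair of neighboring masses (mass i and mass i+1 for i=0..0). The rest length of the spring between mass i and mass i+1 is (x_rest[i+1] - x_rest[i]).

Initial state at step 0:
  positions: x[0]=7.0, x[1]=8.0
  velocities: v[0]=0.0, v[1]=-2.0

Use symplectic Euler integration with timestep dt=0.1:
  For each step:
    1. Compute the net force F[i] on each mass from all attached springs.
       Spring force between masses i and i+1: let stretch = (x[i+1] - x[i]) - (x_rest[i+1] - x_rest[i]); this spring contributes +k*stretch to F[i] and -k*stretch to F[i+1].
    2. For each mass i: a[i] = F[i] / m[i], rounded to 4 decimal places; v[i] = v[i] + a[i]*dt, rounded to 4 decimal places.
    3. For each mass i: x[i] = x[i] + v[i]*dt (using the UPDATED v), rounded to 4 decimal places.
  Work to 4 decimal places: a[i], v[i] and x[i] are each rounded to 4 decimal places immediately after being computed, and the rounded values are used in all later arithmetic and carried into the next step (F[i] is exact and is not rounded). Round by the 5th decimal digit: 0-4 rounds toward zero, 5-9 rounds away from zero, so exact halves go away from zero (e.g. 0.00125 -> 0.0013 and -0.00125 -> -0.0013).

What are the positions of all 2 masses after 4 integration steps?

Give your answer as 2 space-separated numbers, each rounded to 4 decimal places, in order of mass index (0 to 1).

Answer: 6.5921 7.6079

Derivation:
Step 0: x=[7.0000 8.0000] v=[0.0000 -2.0000]
Step 1: x=[6.9600 7.8400] v=[-0.4000 -1.6000]
Step 2: x=[6.8788 7.7212] v=[-0.8120 -1.1880]
Step 3: x=[6.7560 7.6440] v=[-1.2278 -0.7722]
Step 4: x=[6.5921 7.6079] v=[-1.6390 -0.3610]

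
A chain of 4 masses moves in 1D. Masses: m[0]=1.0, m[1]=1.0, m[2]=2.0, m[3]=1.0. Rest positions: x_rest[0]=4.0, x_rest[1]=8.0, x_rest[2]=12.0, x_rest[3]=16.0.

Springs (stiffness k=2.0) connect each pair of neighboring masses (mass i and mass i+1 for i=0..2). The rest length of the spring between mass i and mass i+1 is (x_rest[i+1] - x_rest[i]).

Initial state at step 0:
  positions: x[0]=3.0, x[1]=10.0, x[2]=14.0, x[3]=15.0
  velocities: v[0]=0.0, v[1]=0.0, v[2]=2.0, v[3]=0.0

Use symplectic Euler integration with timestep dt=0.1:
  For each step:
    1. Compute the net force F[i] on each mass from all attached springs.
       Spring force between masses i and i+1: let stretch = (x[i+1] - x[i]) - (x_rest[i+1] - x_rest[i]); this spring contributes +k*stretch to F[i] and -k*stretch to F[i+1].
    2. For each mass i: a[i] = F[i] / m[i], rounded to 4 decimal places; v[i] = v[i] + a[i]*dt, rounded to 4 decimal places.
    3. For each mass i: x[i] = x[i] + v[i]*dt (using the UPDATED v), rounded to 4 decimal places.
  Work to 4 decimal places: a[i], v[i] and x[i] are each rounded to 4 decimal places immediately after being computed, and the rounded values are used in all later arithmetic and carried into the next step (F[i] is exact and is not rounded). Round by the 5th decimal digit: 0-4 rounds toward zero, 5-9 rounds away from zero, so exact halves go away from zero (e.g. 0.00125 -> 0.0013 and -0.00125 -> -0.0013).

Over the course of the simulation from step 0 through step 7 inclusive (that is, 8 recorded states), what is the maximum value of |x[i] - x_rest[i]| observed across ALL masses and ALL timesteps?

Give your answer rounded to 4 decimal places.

Answer: 2.4943

Derivation:
Step 0: x=[3.0000 10.0000 14.0000 15.0000] v=[0.0000 0.0000 2.0000 0.0000]
Step 1: x=[3.0600 9.9400 14.1700 15.0600] v=[0.6000 -0.6000 1.7000 0.6000]
Step 2: x=[3.1776 9.8270 14.3066 15.1822] v=[1.1760 -1.1300 1.3660 1.2220]
Step 3: x=[3.3482 9.6706 14.4072 15.3669] v=[1.7059 -1.5640 1.0056 1.8469]
Step 4: x=[3.5652 9.4825 14.4700 15.6124] v=[2.1704 -1.8812 0.6279 2.4550]
Step 5: x=[3.8206 9.2758 14.4943 15.9151] v=[2.5539 -2.0672 0.2434 3.0265]
Step 6: x=[4.1051 9.0644 14.4807 16.2693] v=[2.8449 -2.1145 -0.1364 3.5423]
Step 7: x=[4.4088 8.8621 14.4308 16.6678] v=[3.0368 -2.0231 -0.4992 3.9846]
Max displacement = 2.4943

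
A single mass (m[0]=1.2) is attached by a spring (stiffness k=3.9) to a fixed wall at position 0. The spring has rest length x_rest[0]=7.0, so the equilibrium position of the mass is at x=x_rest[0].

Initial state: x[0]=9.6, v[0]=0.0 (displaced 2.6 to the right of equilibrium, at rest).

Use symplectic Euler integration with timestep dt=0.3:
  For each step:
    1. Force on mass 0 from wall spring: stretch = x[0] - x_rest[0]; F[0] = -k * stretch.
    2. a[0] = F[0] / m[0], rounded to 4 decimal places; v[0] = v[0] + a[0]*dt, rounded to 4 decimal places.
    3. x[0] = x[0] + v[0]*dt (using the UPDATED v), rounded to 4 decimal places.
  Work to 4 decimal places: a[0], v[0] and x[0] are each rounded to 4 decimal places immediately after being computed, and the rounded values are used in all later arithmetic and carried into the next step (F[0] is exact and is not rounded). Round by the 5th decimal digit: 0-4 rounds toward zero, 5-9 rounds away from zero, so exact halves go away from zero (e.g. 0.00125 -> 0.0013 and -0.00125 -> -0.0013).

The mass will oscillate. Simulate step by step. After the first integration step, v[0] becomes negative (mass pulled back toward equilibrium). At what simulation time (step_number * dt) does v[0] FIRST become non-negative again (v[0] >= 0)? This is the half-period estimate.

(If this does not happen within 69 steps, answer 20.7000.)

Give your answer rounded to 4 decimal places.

Answer: 1.8000

Derivation:
Step 0: x=[9.6000] v=[0.0000]
Step 1: x=[8.8395] v=[-2.5350]
Step 2: x=[7.5410] v=[-4.3285]
Step 3: x=[6.0842] v=[-4.8560]
Step 4: x=[4.8953] v=[-3.9631]
Step 5: x=[4.3220] v=[-1.9110]
Step 6: x=[4.5320] v=[0.7001]
First v>=0 after going negative at step 6, time=1.8000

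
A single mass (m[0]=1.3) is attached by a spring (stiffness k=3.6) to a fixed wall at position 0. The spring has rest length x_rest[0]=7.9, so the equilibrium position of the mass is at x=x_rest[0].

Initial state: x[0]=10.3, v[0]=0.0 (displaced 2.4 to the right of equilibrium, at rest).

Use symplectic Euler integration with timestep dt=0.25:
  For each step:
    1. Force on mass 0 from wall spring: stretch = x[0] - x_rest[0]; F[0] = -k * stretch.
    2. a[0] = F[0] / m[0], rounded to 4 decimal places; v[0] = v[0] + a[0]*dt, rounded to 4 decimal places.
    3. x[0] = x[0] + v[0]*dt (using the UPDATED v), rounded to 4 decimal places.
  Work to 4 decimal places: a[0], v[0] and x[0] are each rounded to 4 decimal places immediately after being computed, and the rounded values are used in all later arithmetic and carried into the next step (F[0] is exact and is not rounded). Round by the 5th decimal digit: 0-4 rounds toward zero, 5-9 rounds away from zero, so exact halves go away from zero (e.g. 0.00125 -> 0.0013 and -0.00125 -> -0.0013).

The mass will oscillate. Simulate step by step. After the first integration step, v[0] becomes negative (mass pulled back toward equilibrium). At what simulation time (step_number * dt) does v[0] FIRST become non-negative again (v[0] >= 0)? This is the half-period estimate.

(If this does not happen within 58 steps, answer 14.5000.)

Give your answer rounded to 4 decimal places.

Step 0: x=[10.3000] v=[0.0000]
Step 1: x=[9.8846] v=[-1.6616]
Step 2: x=[9.1257] v=[-3.0356]
Step 3: x=[8.1547] v=[-3.8842]
Step 4: x=[7.1396] v=[-4.0605]
Step 5: x=[6.2561] v=[-3.5341]
Step 6: x=[5.6571] v=[-2.3960]
Step 7: x=[5.4463] v=[-0.8432]
Step 8: x=[5.6602] v=[0.8555]
First v>=0 after going negative at step 8, time=2.0000

Answer: 2.0000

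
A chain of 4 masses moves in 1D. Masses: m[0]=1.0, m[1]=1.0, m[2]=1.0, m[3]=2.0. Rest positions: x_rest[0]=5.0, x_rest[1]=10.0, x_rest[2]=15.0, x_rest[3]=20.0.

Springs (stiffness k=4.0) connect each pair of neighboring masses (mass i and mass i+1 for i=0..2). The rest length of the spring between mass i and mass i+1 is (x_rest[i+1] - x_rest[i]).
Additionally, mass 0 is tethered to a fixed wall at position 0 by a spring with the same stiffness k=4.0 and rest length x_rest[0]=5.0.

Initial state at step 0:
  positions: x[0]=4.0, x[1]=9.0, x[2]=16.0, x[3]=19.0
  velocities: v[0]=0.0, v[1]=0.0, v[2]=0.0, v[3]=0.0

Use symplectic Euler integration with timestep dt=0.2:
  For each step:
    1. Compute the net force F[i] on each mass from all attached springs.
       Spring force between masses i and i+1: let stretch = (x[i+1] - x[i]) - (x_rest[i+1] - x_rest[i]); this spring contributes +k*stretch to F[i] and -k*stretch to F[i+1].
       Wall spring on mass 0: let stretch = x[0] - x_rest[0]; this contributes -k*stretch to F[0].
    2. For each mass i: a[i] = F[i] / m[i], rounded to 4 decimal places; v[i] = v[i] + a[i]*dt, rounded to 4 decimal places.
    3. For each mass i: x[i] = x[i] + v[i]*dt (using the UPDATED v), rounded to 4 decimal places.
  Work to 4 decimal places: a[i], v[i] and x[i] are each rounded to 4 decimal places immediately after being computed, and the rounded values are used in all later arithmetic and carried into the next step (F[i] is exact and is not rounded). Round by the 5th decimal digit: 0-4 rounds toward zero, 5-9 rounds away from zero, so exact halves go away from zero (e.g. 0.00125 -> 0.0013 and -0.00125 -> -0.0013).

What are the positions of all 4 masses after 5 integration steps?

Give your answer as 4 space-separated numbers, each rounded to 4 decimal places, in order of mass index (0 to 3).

Answer: 5.8097 9.9058 13.1710 19.8273

Derivation:
Step 0: x=[4.0000 9.0000 16.0000 19.0000] v=[0.0000 0.0000 0.0000 0.0000]
Step 1: x=[4.1600 9.3200 15.3600 19.1600] v=[0.8000 1.6000 -3.2000 0.8000]
Step 2: x=[4.4800 9.7808 14.3616 19.4160] v=[1.6000 2.3040 -4.9920 1.2800]
Step 3: x=[4.9313 10.1264 13.4390 19.6676] v=[2.2566 1.7280 -4.6131 1.2582]
Step 4: x=[5.4248 10.1708 12.9829 19.8210] v=[2.4676 0.2220 -2.2803 0.7668]
Step 5: x=[5.8097 9.9058 13.1710 19.8273] v=[1.9246 -1.3251 0.9405 0.0316]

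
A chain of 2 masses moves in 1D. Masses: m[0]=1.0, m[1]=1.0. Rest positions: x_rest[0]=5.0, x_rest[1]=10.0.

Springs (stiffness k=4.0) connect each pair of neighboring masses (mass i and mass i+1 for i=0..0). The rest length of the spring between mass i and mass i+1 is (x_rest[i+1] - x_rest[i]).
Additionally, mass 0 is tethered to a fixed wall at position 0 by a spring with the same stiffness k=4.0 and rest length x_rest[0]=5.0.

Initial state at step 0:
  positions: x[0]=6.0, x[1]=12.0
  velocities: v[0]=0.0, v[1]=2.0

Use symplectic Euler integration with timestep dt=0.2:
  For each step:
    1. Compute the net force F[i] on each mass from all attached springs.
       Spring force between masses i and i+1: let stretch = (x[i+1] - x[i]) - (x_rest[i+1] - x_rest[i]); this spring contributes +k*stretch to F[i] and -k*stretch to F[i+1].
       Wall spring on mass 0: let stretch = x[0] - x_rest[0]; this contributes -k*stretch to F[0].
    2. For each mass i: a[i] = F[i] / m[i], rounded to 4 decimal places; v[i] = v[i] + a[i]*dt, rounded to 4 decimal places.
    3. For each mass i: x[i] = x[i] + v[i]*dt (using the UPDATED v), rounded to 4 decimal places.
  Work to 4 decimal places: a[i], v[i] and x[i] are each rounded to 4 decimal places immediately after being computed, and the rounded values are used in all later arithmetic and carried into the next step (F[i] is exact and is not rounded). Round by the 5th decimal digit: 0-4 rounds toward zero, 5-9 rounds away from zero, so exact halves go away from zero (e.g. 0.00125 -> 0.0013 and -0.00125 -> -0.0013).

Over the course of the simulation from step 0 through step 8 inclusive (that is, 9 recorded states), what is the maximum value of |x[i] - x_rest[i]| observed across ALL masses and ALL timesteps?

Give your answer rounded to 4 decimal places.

Answer: 2.2816

Derivation:
Step 0: x=[6.0000 12.0000] v=[0.0000 2.0000]
Step 1: x=[6.0000 12.2400] v=[0.0000 1.2000]
Step 2: x=[6.0384 12.2816] v=[0.1920 0.2080]
Step 3: x=[6.1096 12.1243] v=[0.3558 -0.7866]
Step 4: x=[6.1656 11.8046] v=[0.2799 -1.5984]
Step 5: x=[6.1373 11.3827] v=[-0.1414 -2.1096]
Step 6: x=[5.9663 10.9215] v=[-0.8549 -2.3059]
Step 7: x=[5.6335 10.4675] v=[-1.6638 -2.2701]
Step 8: x=[5.1728 10.0400] v=[-2.3034 -2.1373]
Max displacement = 2.2816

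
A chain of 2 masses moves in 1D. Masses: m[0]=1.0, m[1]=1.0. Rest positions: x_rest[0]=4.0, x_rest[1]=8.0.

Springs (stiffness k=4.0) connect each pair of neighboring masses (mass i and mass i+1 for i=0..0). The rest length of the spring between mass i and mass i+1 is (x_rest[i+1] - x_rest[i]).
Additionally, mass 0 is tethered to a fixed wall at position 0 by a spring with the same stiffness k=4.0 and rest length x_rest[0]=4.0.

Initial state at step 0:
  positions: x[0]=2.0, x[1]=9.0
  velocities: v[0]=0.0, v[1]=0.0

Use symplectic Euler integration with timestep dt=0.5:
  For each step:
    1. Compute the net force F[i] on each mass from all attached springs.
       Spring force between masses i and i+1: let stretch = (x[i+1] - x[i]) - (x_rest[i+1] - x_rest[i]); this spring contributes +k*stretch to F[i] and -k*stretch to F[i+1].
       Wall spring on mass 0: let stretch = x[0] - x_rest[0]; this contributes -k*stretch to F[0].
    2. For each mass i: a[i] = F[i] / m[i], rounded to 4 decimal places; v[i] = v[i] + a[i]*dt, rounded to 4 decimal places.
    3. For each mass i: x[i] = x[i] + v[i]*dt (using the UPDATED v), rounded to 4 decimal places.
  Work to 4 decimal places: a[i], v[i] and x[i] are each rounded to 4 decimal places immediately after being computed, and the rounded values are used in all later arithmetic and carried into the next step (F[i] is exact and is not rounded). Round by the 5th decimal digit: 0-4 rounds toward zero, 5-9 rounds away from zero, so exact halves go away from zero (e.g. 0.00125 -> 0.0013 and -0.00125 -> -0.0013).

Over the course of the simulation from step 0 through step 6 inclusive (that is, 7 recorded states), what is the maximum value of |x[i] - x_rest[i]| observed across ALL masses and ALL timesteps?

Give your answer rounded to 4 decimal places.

Step 0: x=[2.0000 9.0000] v=[0.0000 0.0000]
Step 1: x=[7.0000 6.0000] v=[10.0000 -6.0000]
Step 2: x=[4.0000 8.0000] v=[-6.0000 4.0000]
Step 3: x=[1.0000 10.0000] v=[-6.0000 4.0000]
Step 4: x=[6.0000 7.0000] v=[10.0000 -6.0000]
Step 5: x=[6.0000 7.0000] v=[0.0000 0.0000]
Step 6: x=[1.0000 10.0000] v=[-10.0000 6.0000]
Max displacement = 3.0000

Answer: 3.0000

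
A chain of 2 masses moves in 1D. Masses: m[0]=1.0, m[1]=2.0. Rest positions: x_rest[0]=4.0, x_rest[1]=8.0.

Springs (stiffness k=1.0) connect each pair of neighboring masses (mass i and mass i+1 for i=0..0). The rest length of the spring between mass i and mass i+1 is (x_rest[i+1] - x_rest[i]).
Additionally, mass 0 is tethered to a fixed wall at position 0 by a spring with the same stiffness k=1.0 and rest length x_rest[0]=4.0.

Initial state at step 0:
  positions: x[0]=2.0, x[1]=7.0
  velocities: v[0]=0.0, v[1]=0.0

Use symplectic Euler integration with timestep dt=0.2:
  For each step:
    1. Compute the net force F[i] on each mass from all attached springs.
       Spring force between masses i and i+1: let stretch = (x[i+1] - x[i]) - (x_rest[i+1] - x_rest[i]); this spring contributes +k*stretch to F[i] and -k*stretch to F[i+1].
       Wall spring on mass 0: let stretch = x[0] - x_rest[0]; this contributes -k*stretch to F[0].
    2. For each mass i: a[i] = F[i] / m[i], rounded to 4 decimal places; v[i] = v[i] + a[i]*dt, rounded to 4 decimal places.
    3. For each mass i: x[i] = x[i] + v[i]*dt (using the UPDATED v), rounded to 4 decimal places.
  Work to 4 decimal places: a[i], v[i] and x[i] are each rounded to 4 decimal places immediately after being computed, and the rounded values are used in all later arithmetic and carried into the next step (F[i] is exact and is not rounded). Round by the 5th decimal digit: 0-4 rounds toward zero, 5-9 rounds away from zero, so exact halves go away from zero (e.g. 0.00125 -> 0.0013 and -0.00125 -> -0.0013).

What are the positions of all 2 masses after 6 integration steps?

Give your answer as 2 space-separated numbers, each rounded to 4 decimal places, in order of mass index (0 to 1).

Answer: 3.8674 6.7548

Derivation:
Step 0: x=[2.0000 7.0000] v=[0.0000 0.0000]
Step 1: x=[2.1200 6.9800] v=[0.6000 -0.1000]
Step 2: x=[2.3496 6.9428] v=[1.1480 -0.1860]
Step 3: x=[2.6689 6.8937] v=[1.5967 -0.2453]
Step 4: x=[3.0505 6.8401] v=[1.9079 -0.2678]
Step 5: x=[3.4616 6.7907] v=[2.0557 -0.2468]
Step 6: x=[3.8674 6.7548] v=[2.0292 -0.1797]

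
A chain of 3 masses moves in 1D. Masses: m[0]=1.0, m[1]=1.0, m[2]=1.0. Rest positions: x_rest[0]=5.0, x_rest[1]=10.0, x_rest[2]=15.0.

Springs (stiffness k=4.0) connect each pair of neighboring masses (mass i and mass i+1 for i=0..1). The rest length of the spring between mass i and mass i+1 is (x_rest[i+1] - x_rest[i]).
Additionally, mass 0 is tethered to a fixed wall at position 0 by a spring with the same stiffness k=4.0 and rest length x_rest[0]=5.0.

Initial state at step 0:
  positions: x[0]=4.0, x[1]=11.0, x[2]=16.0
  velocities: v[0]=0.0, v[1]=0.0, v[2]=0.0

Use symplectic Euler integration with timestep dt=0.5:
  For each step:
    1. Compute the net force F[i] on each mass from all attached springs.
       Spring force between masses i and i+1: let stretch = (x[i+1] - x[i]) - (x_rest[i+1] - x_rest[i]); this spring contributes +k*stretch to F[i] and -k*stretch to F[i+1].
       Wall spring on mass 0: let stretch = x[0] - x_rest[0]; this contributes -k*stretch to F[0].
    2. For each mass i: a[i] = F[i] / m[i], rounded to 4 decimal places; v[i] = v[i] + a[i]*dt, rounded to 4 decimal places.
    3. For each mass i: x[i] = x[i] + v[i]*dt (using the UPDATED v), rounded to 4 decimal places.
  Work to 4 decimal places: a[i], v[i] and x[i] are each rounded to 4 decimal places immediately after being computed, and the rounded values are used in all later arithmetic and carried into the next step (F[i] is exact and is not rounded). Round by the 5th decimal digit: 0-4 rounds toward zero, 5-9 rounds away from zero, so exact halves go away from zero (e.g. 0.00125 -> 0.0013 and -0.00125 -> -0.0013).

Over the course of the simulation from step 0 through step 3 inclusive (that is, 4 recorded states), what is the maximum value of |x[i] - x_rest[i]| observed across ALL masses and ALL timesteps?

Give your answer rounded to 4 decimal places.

Step 0: x=[4.0000 11.0000 16.0000] v=[0.0000 0.0000 0.0000]
Step 1: x=[7.0000 9.0000 16.0000] v=[6.0000 -4.0000 0.0000]
Step 2: x=[5.0000 12.0000 14.0000] v=[-4.0000 6.0000 -4.0000]
Step 3: x=[5.0000 10.0000 15.0000] v=[0.0000 -4.0000 2.0000]
Max displacement = 2.0000

Answer: 2.0000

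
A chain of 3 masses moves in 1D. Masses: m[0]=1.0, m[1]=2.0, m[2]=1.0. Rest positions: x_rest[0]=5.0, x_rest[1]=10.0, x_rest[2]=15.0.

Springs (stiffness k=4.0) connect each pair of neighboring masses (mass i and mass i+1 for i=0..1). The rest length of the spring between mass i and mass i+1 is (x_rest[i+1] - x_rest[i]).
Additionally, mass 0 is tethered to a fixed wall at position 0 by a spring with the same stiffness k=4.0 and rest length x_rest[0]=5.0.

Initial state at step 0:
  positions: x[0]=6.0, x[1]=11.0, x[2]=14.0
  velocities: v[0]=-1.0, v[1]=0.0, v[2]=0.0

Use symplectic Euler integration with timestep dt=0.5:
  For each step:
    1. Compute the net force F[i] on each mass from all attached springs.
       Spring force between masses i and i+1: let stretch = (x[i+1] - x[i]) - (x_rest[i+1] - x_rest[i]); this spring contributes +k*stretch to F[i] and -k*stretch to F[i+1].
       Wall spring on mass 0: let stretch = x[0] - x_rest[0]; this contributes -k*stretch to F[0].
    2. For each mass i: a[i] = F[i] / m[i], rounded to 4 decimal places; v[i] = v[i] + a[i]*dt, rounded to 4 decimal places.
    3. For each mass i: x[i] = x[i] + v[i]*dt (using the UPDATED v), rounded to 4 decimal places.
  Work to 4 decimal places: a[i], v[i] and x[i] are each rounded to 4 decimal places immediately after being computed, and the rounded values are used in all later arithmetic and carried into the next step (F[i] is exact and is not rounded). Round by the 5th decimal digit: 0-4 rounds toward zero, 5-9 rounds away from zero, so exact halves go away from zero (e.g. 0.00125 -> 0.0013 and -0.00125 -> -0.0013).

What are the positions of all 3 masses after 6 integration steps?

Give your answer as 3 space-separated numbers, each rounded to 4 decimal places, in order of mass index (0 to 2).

Answer: 4.3750 9.1250 15.3750

Derivation:
Step 0: x=[6.0000 11.0000 14.0000] v=[-1.0000 0.0000 0.0000]
Step 1: x=[4.5000 10.0000 16.0000] v=[-3.0000 -2.0000 4.0000]
Step 2: x=[4.0000 9.2500 17.0000] v=[-1.0000 -1.5000 2.0000]
Step 3: x=[4.7500 9.7500 15.2500] v=[1.5000 1.0000 -3.5000]
Step 4: x=[5.7500 10.5000 13.0000] v=[2.0000 1.5000 -4.5000]
Step 5: x=[5.7500 10.1250 13.2500] v=[0.0000 -0.7500 0.5000]
Step 6: x=[4.3750 9.1250 15.3750] v=[-2.7500 -2.0000 4.2500]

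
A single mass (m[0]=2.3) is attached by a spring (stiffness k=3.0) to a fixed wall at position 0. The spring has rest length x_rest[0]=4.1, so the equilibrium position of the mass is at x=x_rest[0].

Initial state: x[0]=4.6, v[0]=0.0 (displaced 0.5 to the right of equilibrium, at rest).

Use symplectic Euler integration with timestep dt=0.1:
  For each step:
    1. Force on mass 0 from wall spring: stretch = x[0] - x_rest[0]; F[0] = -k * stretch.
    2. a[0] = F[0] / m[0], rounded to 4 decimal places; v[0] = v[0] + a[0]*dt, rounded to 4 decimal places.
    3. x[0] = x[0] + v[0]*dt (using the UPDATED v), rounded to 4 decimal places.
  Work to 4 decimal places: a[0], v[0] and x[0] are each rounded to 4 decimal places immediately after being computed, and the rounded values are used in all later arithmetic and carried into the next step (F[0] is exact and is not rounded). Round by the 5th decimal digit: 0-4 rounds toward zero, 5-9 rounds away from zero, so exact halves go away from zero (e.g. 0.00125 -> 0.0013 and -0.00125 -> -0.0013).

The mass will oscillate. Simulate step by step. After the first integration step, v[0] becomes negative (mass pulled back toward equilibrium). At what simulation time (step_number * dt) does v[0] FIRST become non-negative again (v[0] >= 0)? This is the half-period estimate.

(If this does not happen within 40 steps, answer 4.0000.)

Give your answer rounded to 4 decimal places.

Answer: 2.8000

Derivation:
Step 0: x=[4.6000] v=[0.0000]
Step 1: x=[4.5935] v=[-0.0652]
Step 2: x=[4.5805] v=[-0.1296]
Step 3: x=[4.5613] v=[-0.1923]
Step 4: x=[4.5361] v=[-0.2525]
Step 5: x=[4.5052] v=[-0.3094]
Step 6: x=[4.4690] v=[-0.3623]
Step 7: x=[4.4280] v=[-0.4104]
Step 8: x=[4.3827] v=[-0.4532]
Step 9: x=[4.3337] v=[-0.4901]
Step 10: x=[4.2816] v=[-0.5206]
Step 11: x=[4.2272] v=[-0.5443]
Step 12: x=[4.1711] v=[-0.5609]
Step 13: x=[4.1141] v=[-0.5702]
Step 14: x=[4.0569] v=[-0.5720]
Step 15: x=[4.0003] v=[-0.5664]
Step 16: x=[3.9450] v=[-0.5534]
Step 17: x=[3.8917] v=[-0.5332]
Step 18: x=[3.8411] v=[-0.5060]
Step 19: x=[3.7939] v=[-0.4722]
Step 20: x=[3.7507] v=[-0.4323]
Step 21: x=[3.7120] v=[-0.3867]
Step 22: x=[3.6784] v=[-0.3361]
Step 23: x=[3.6503] v=[-0.2811]
Step 24: x=[3.6281] v=[-0.2224]
Step 25: x=[3.6120] v=[-0.1609]
Step 26: x=[3.6023] v=[-0.0973]
Step 27: x=[3.5991] v=[-0.0324]
Step 28: x=[3.6024] v=[0.0329]
First v>=0 after going negative at step 28, time=2.8000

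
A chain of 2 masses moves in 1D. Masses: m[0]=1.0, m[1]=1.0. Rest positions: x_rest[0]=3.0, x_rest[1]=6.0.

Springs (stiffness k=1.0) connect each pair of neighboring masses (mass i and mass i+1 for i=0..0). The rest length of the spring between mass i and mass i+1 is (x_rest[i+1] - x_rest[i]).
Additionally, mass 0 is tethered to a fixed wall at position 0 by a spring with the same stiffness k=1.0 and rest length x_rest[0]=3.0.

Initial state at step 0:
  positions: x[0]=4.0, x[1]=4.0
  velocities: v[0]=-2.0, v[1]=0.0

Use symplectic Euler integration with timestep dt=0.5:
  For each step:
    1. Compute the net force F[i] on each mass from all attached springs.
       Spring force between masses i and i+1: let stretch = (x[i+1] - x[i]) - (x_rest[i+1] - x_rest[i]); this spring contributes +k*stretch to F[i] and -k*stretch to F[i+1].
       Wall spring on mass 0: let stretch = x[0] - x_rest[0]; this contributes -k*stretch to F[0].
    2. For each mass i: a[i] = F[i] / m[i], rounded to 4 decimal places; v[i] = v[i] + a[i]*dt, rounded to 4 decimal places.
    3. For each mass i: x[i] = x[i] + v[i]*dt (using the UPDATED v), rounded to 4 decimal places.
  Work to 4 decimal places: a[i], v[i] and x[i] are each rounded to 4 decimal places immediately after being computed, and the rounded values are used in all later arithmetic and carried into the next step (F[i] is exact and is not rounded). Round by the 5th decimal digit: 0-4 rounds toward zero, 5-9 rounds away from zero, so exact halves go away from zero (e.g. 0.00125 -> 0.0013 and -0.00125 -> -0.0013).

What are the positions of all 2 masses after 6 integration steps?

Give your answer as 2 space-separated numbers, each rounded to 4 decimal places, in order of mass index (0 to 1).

Step 0: x=[4.0000 4.0000] v=[-2.0000 0.0000]
Step 1: x=[2.0000 4.7500] v=[-4.0000 1.5000]
Step 2: x=[0.1875 5.5625] v=[-3.6250 1.6250]
Step 3: x=[-0.3282 5.7813] v=[-1.0313 0.4375]
Step 4: x=[0.7656 5.2227] v=[2.1876 -1.1173]
Step 5: x=[2.7823 4.2998] v=[4.0334 -1.8459]
Step 6: x=[4.4828 3.7475] v=[3.4010 -1.1047]

Answer: 4.4828 3.7475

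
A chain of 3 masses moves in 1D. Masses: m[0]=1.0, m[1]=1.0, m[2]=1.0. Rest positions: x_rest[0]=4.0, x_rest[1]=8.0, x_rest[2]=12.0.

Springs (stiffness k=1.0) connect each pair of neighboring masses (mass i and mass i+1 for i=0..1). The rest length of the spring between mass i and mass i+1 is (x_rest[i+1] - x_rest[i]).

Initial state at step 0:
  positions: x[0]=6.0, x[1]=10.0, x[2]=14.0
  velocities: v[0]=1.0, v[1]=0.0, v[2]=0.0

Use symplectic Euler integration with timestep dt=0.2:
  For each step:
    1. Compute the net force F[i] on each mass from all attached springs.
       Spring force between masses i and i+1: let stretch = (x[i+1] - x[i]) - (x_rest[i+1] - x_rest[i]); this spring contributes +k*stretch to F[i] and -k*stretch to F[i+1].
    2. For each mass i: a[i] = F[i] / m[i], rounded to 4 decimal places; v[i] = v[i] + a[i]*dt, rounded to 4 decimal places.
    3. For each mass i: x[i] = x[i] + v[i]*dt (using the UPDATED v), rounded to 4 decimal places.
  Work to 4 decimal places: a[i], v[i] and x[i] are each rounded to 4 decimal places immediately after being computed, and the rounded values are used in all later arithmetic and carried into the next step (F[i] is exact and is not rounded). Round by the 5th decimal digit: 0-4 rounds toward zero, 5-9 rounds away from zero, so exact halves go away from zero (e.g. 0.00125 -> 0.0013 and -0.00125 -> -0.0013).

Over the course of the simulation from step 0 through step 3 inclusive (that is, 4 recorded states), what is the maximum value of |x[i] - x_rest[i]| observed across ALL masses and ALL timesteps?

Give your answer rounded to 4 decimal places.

Answer: 2.5686

Derivation:
Step 0: x=[6.0000 10.0000 14.0000] v=[1.0000 0.0000 0.0000]
Step 1: x=[6.2000 10.0000 14.0000] v=[1.0000 0.0000 0.0000]
Step 2: x=[6.3920 10.0080 14.0000] v=[0.9600 0.0400 0.0000]
Step 3: x=[6.5686 10.0310 14.0003] v=[0.8832 0.1152 0.0016]
Max displacement = 2.5686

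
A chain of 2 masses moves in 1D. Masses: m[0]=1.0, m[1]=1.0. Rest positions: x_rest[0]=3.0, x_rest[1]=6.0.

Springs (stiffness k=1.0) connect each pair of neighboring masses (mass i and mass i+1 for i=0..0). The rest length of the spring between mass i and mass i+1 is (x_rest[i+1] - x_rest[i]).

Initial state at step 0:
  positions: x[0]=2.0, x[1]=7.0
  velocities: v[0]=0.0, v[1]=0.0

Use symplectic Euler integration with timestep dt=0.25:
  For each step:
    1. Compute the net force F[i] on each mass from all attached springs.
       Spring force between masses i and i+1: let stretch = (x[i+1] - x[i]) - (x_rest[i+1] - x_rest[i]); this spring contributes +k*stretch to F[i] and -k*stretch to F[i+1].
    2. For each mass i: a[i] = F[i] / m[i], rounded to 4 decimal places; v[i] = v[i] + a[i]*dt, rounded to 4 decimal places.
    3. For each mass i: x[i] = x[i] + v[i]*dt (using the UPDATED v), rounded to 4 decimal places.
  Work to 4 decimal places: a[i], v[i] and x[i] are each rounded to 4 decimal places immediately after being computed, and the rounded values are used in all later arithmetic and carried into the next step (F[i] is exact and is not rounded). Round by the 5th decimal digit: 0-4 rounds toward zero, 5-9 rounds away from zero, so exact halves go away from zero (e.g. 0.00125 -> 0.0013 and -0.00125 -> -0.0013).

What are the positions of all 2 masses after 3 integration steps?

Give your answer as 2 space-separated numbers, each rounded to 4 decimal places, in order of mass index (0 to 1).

Answer: 2.6739 6.3262

Derivation:
Step 0: x=[2.0000 7.0000] v=[0.0000 0.0000]
Step 1: x=[2.1250 6.8750] v=[0.5000 -0.5000]
Step 2: x=[2.3594 6.6406] v=[0.9375 -0.9375]
Step 3: x=[2.6739 6.3262] v=[1.2578 -1.2578]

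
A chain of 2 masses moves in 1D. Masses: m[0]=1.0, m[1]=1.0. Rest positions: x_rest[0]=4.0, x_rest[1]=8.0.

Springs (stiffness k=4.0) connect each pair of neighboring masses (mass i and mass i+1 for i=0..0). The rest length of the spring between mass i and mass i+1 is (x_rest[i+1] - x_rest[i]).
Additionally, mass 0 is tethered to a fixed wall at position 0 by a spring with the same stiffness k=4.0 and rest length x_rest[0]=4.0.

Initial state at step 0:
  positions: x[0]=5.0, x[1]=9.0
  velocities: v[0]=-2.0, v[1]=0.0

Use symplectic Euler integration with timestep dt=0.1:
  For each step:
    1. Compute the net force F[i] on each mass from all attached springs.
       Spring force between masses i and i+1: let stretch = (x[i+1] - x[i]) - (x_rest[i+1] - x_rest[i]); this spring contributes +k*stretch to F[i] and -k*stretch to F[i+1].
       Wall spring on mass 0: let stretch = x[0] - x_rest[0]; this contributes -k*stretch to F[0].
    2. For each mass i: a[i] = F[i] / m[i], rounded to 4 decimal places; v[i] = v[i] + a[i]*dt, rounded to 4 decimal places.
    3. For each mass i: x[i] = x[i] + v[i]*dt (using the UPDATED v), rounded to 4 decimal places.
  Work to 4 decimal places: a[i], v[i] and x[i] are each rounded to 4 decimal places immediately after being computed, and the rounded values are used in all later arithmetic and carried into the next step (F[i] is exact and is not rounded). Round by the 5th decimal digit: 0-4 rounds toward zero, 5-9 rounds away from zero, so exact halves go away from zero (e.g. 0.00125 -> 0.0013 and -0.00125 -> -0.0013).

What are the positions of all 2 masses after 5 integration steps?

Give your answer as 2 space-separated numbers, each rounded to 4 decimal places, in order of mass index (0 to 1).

Step 0: x=[5.0000 9.0000] v=[-2.0000 0.0000]
Step 1: x=[4.7600 9.0000] v=[-2.4000 0.0000]
Step 2: x=[4.4992 8.9904] v=[-2.6080 -0.0960]
Step 3: x=[4.2381 8.9612] v=[-2.6112 -0.2925]
Step 4: x=[3.9964 8.9030] v=[-2.4172 -0.5817]
Step 5: x=[3.7911 8.8086] v=[-2.0531 -0.9443]

Answer: 3.7911 8.8086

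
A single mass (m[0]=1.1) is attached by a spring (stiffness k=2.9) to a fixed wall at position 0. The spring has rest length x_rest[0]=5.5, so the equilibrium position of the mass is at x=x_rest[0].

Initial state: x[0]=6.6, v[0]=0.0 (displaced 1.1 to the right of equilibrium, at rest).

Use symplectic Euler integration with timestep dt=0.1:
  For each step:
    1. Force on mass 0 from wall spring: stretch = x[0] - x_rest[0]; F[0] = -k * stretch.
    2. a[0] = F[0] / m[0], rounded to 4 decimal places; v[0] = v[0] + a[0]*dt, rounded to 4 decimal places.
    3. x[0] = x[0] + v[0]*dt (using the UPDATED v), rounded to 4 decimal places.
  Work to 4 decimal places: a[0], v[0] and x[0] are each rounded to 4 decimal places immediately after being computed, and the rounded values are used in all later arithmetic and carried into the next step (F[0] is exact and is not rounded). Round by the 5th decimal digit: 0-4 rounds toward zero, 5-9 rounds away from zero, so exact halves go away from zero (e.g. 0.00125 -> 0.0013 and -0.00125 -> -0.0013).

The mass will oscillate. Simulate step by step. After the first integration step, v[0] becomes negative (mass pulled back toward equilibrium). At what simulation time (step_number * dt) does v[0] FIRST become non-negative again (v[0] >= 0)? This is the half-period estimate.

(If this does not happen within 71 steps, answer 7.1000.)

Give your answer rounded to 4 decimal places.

Answer: 2.0000

Derivation:
Step 0: x=[6.6000] v=[0.0000]
Step 1: x=[6.5710] v=[-0.2900]
Step 2: x=[6.5138] v=[-0.5724]
Step 3: x=[6.4298] v=[-0.8397]
Step 4: x=[6.3213] v=[-1.0848]
Step 5: x=[6.1912] v=[-1.3013]
Step 6: x=[6.0429] v=[-1.4835]
Step 7: x=[5.8802] v=[-1.6266]
Step 8: x=[5.7075] v=[-1.7268]
Step 9: x=[5.5294] v=[-1.7815]
Step 10: x=[5.3505] v=[-1.7893]
Step 11: x=[5.1755] v=[-1.7499]
Step 12: x=[5.0091] v=[-1.6644]
Step 13: x=[4.8556] v=[-1.5350]
Step 14: x=[4.7191] v=[-1.3651]
Step 15: x=[4.6032] v=[-1.1592]
Step 16: x=[4.5109] v=[-0.9228]
Step 17: x=[4.4447] v=[-0.6620]
Step 18: x=[4.4063] v=[-0.3838]
Step 19: x=[4.3968] v=[-0.0955]
Step 20: x=[4.4163] v=[0.1953]
First v>=0 after going negative at step 20, time=2.0000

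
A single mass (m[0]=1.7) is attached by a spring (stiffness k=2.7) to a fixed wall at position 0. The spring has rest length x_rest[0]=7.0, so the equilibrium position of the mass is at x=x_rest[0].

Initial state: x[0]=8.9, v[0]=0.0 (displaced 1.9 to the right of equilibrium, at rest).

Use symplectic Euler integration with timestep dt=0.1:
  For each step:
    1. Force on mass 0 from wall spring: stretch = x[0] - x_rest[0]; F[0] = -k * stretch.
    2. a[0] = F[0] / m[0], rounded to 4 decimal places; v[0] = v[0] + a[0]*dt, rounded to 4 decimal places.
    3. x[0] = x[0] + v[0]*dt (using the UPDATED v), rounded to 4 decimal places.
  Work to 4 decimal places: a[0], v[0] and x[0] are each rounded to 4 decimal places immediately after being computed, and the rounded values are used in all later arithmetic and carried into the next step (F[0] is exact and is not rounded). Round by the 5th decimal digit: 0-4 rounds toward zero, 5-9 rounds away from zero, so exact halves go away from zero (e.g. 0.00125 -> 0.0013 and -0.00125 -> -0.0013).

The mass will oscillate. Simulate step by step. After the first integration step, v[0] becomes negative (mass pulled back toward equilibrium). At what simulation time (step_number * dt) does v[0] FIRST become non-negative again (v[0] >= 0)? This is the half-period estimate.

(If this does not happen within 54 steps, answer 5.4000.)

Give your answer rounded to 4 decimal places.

Answer: 2.5000

Derivation:
Step 0: x=[8.9000] v=[0.0000]
Step 1: x=[8.8698] v=[-0.3018]
Step 2: x=[8.8099] v=[-0.5988]
Step 3: x=[8.7213] v=[-0.8863]
Step 4: x=[8.6053] v=[-1.1597]
Step 5: x=[8.4638] v=[-1.4147]
Step 6: x=[8.2991] v=[-1.6472]
Step 7: x=[8.1138] v=[-1.8535]
Step 8: x=[7.9108] v=[-2.0304]
Step 9: x=[7.6933] v=[-2.1751]
Step 10: x=[7.4648] v=[-2.2852]
Step 11: x=[7.2289] v=[-2.3590]
Step 12: x=[6.9894] v=[-2.3954]
Step 13: x=[6.7500] v=[-2.3937]
Step 14: x=[6.5146] v=[-2.3540]
Step 15: x=[6.2869] v=[-2.2769]
Step 16: x=[6.0705] v=[-2.1636]
Step 17: x=[5.8689] v=[-2.0160]
Step 18: x=[5.6853] v=[-1.8364]
Step 19: x=[5.5225] v=[-1.6276]
Step 20: x=[5.3832] v=[-1.3929]
Step 21: x=[5.2696] v=[-1.1361]
Step 22: x=[5.1835] v=[-0.8613]
Step 23: x=[5.1262] v=[-0.5728]
Step 24: x=[5.0987] v=[-0.2752]
Step 25: x=[5.1014] v=[0.0268]
First v>=0 after going negative at step 25, time=2.5000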